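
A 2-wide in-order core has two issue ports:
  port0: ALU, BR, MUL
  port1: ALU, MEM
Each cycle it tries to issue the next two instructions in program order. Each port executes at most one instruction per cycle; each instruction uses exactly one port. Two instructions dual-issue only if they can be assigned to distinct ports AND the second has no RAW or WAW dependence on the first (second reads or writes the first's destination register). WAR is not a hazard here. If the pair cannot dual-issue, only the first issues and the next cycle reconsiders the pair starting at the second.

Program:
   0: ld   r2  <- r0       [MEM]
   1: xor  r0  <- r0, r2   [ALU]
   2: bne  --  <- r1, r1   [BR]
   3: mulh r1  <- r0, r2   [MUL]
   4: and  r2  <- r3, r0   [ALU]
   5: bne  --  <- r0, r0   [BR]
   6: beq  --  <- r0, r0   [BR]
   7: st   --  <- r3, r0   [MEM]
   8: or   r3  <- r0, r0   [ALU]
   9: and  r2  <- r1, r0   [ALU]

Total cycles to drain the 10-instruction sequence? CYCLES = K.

CYCLES = 6

t=0 i0:ld.MEM ; RAW r2
t=1 i1,i2:xor.ALU bne.BR ; 2-wide
t=2 i3,i4:mulh.MUL and.ALU ; 2-wide
t=3 i5:bne.BR ; no-port BR/BR
t=4 i6,i7:beq.BR st.MEM ; 2-wide
t=5 i8,i9:or.ALU and.ALU ; 2-wide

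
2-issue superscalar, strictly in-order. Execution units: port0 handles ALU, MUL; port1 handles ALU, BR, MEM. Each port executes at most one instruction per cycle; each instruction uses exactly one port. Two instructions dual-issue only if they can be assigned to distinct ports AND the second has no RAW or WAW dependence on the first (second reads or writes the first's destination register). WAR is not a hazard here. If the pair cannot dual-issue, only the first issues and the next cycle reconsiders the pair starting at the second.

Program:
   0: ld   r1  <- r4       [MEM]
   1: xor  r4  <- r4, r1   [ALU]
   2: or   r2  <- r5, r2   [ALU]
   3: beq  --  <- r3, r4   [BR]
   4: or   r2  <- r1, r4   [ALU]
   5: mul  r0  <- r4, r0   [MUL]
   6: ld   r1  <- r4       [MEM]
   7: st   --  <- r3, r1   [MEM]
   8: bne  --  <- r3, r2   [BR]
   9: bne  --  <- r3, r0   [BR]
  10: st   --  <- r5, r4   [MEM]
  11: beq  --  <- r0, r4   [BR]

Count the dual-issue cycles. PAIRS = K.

#0 head=0: ld i0 RAW r1
#1 head=1: xor;or i1+i2 dual
#2 head=3: beq;or i3+i4 dual
#3 head=5: mul;ld i5+i6 dual
#4 head=7: st i7 no-port MEM/BR
#5 head=8: bne i8 no-port BR/BR
#6 head=9: bne i9 no-port BR/MEM
#7 head=10: st i10 no-port MEM/BR
#8 head=11: beq i11 tail

PAIRS = 3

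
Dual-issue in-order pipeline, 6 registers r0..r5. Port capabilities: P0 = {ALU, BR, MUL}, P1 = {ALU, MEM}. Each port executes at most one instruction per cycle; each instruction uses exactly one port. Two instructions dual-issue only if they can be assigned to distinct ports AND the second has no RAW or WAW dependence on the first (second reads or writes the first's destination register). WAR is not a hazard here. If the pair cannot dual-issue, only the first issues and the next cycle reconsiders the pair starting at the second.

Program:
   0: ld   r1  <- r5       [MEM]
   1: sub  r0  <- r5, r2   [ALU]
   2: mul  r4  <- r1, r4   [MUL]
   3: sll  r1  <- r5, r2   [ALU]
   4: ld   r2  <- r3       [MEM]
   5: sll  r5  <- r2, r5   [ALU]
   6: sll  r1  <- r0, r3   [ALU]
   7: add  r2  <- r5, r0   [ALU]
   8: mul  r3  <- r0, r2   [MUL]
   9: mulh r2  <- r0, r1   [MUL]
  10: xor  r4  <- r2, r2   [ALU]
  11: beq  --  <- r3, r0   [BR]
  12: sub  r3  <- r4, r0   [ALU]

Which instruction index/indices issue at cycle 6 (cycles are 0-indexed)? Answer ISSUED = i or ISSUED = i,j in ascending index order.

c0: i0,i1 ld sub  dual
c1: i2,i3 mul sll  dual
c2: i4 ld  RAW r2
c3: i5,i6 sll sll  dual
c4: i7 add  RAW r2
c5: i8 mul  no-port MUL/MUL
c6: i9 mulh  RAW r2
c7: i10,i11 xor beq  dual
c8: i12 sub  tail

ISSUED = 9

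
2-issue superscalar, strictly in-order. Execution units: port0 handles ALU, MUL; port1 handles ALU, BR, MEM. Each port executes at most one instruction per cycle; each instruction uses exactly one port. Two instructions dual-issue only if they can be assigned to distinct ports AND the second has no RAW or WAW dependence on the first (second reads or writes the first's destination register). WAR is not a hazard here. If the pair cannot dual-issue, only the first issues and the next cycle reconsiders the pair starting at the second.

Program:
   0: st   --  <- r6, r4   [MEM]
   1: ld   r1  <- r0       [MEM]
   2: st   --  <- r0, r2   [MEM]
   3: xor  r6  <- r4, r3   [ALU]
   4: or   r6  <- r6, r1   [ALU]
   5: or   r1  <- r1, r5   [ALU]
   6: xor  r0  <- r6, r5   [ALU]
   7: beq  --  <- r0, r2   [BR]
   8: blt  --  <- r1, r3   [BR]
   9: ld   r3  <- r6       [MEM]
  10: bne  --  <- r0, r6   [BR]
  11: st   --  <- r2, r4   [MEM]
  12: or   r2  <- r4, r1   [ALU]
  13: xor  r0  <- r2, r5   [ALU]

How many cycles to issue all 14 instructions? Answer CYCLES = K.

t=0 i0:st.MEM ; no-port MEM/MEM
t=1 i1:ld.MEM ; no-port MEM/MEM
t=2 i2,i3:st.MEM/xor.ALU ; pair
t=3 i4,i5:or.ALU/or.ALU ; pair
t=4 i6:xor.ALU ; RAW r0
t=5 i7:beq.BR ; no-port BR/BR
t=6 i8:blt.BR ; no-port BR/MEM
t=7 i9:ld.MEM ; no-port MEM/BR
t=8 i10:bne.BR ; no-port BR/MEM
t=9 i11,i12:st.MEM/or.ALU ; pair
t=10 i13:xor.ALU ; tail

CYCLES = 11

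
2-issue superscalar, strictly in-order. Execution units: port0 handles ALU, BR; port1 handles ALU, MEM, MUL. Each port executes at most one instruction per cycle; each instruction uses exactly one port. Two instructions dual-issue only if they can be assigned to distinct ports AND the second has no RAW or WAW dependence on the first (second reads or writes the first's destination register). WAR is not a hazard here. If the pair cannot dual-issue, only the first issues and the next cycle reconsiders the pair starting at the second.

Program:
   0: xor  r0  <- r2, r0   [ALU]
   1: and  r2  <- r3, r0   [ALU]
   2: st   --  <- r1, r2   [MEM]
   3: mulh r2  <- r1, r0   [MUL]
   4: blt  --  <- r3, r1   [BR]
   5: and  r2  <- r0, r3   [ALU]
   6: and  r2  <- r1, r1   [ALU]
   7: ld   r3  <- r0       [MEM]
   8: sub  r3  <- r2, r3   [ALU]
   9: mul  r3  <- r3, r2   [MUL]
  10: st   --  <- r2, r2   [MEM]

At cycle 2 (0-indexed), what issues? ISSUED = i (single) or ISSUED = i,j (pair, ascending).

ISSUED = 2

[0] i0  xor  -- RAW r0
[1] i1  and  -- RAW r2
[2] i2  st  -- no-port MEM/MUL
[3] i3/i4  mulh+blt  -- 2-wide
[4] i5  and  -- WAW r2
[5] i6/i7  and+ld  -- 2-wide
[6] i8  sub  -- RAW+WAW r3
[7] i9  mul  -- no-port MUL/MEM
[8] i10  st  -- tail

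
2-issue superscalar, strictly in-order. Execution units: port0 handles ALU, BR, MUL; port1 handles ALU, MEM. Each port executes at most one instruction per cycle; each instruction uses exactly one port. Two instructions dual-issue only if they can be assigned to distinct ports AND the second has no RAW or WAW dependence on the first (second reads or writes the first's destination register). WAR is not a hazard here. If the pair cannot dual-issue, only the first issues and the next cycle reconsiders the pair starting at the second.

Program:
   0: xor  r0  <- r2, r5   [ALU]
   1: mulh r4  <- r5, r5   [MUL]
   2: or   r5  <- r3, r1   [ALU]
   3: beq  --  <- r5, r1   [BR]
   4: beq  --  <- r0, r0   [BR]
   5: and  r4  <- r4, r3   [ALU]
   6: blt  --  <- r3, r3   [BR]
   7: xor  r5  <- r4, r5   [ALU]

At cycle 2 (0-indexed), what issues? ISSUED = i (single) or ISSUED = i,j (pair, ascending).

ISSUED = 3

c0: i0,i1 xor mulh  2-wide
c1: i2 or  RAW r5
c2: i3 beq  no-port BR/BR
c3: i4,i5 beq and  2-wide
c4: i6,i7 blt xor  2-wide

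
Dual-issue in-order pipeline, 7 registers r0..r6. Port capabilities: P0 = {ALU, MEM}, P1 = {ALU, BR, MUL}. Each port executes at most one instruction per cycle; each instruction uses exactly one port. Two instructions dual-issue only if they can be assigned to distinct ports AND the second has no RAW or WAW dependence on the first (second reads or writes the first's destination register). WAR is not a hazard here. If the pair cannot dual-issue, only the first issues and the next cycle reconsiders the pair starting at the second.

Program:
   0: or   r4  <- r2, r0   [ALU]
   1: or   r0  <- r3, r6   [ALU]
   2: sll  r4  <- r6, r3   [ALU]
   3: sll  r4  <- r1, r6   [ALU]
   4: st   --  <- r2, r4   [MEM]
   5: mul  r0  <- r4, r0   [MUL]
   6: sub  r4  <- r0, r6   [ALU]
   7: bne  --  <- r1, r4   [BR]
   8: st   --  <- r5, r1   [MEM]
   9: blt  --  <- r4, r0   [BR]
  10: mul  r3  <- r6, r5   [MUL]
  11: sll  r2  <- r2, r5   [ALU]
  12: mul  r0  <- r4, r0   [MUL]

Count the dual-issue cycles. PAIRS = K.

0. or.ALU/or.ALU @i0+i1  | 2-wide
1. sll.ALU @i2  | WAW r4
2. sll.ALU @i3  | RAW r4
3. st.MEM/mul.MUL @i4+i5  | 2-wide
4. sub.ALU @i6  | RAW r4
5. bne.BR/st.MEM @i7+i8  | 2-wide
6. blt.BR @i9  | no-port BR/MUL
7. mul.MUL/sll.ALU @i10+i11  | 2-wide
8. mul.MUL @i12  | tail

PAIRS = 4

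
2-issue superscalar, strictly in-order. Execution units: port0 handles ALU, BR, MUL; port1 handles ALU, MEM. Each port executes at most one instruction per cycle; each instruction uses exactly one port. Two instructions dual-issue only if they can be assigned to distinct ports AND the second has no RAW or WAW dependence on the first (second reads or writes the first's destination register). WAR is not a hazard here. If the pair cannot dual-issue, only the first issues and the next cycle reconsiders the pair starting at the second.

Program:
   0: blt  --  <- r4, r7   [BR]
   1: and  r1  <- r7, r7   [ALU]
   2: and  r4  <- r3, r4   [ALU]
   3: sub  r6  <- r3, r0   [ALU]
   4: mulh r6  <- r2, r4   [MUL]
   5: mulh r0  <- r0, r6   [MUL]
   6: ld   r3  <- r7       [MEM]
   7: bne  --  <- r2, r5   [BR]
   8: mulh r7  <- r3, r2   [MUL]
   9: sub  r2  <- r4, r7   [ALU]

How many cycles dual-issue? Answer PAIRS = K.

PAIRS = 3

#0 head=0: blt.BR;and.ALU i0,i1 dual
#1 head=2: and.ALU;sub.ALU i2,i3 dual
#2 head=4: mulh.MUL i4 no-port MUL/MUL
#3 head=5: mulh.MUL;ld.MEM i5,i6 dual
#4 head=7: bne.BR i7 no-port BR/MUL
#5 head=8: mulh.MUL i8 RAW r7
#6 head=9: sub.ALU i9 tail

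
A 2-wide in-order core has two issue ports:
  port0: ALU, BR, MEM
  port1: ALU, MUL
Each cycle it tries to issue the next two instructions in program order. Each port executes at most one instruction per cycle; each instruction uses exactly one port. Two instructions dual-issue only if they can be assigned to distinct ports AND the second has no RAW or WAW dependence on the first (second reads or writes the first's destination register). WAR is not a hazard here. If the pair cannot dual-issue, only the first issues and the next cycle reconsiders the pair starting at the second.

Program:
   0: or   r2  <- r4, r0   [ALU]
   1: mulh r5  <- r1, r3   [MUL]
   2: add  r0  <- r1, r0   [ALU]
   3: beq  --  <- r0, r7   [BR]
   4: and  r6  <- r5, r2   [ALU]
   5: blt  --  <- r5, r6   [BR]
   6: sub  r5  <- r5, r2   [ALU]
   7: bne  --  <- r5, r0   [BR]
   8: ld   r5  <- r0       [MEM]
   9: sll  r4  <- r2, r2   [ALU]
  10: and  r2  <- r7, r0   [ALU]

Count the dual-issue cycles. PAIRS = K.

0. or mulh @i0+i1  | pair
1. add @i2  | RAW r0
2. beq and @i3+i4  | pair
3. blt sub @i5+i6  | pair
4. bne @i7  | no-port BR/MEM
5. ld sll @i8+i9  | pair
6. and @i10  | tail

PAIRS = 4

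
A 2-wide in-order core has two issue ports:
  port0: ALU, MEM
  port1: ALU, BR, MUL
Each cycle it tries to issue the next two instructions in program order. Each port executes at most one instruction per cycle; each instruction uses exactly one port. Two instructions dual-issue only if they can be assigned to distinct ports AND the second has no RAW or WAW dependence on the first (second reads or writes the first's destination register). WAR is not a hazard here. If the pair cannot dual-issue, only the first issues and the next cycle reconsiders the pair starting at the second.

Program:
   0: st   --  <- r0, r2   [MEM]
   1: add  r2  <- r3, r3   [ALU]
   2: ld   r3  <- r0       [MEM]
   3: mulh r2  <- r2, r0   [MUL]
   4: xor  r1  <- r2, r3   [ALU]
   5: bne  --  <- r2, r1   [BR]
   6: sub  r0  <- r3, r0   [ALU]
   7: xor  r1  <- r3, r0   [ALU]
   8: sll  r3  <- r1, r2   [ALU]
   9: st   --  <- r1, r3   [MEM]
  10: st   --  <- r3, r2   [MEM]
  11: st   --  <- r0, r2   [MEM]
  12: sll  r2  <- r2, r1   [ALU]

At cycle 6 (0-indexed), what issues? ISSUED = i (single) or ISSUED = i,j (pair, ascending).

ISSUED = 9

t=0 i0,i1:st+add ; pair
t=1 i2,i3:ld+mulh ; pair
t=2 i4:xor ; RAW r1
t=3 i5,i6:bne+sub ; pair
t=4 i7:xor ; RAW r1
t=5 i8:sll ; RAW r3
t=6 i9:st ; no-port MEM/MEM
t=7 i10:st ; no-port MEM/MEM
t=8 i11,i12:st+sll ; pair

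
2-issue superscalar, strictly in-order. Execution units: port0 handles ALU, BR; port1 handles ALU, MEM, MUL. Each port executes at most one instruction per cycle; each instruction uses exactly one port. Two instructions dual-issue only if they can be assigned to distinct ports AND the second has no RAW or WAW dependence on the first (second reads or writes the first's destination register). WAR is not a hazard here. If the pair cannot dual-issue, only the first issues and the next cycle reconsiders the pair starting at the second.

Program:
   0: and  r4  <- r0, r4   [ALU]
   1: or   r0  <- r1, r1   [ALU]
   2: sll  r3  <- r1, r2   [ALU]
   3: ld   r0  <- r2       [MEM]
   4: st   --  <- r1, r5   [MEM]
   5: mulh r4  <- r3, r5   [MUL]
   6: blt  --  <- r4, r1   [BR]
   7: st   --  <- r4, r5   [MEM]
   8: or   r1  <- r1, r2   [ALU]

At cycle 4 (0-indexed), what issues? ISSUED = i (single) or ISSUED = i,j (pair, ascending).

ISSUED = 6,7

c0: i0&i1 and+or  2-wide
c1: i2&i3 sll+ld  2-wide
c2: i4 st  no-port MEM/MUL
c3: i5 mulh  RAW r4
c4: i6&i7 blt+st  2-wide
c5: i8 or  tail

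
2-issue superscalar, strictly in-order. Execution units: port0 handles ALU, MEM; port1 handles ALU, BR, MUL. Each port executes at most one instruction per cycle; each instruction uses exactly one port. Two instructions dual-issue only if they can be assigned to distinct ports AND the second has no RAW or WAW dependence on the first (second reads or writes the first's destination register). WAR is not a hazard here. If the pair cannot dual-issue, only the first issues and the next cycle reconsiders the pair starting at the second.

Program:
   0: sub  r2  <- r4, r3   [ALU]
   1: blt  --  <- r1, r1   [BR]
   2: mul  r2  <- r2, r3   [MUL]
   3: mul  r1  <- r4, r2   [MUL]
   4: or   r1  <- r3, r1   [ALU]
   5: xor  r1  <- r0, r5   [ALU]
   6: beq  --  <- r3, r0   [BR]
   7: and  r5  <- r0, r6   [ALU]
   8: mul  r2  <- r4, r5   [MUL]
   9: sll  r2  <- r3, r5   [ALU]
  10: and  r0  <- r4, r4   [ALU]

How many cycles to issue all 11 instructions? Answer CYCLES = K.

  cy0 -> i0&i1 (sub.ALU;blt.BR) pair
  cy1 -> i2 (mul.MUL) no-port MUL/MUL
  cy2 -> i3 (mul.MUL) RAW+WAW r1
  cy3 -> i4 (or.ALU) WAW r1
  cy4 -> i5&i6 (xor.ALU;beq.BR) pair
  cy5 -> i7 (and.ALU) RAW r5
  cy6 -> i8 (mul.MUL) WAW r2
  cy7 -> i9&i10 (sll.ALU;and.ALU) pair

CYCLES = 8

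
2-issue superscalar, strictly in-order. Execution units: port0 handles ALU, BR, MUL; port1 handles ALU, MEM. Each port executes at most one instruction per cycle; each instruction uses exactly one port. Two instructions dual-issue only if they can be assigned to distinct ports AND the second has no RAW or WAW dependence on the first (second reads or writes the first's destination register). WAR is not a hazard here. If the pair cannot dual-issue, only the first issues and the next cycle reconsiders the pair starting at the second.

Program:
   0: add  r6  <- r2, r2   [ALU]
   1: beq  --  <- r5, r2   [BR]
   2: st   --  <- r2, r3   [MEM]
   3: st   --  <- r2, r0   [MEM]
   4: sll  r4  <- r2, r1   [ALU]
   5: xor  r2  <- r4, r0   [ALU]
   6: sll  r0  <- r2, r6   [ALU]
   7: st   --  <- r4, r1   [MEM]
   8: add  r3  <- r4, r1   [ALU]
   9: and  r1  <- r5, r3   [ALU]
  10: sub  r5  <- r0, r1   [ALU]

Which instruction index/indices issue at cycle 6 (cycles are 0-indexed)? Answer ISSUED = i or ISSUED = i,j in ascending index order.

#0 head=0: add beq i0,i1 2-wide
#1 head=2: st i2 no-port MEM/MEM
#2 head=3: st sll i3,i4 2-wide
#3 head=5: xor i5 RAW r2
#4 head=6: sll st i6,i7 2-wide
#5 head=8: add i8 RAW r3
#6 head=9: and i9 RAW r1
#7 head=10: sub i10 tail

ISSUED = 9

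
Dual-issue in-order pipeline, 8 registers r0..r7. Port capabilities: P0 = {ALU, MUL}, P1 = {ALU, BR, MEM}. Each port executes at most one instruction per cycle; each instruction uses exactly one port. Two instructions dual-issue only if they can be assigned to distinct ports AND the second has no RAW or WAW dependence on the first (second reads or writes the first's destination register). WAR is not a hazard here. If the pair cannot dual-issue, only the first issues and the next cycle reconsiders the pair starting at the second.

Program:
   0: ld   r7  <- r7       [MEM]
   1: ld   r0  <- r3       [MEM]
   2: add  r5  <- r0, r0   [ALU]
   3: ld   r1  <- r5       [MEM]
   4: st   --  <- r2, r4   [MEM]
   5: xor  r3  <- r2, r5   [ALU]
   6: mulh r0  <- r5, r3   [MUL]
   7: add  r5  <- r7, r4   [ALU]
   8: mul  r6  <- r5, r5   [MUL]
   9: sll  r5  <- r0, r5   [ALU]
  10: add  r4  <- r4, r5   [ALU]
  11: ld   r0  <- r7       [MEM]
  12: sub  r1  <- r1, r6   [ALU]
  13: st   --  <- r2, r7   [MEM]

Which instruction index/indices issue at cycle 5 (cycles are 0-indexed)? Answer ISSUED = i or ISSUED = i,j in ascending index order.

[0] i0  ld.MEM  -- no-port MEM/MEM
[1] i1  ld.MEM  -- RAW r0
[2] i2  add.ALU  -- RAW r5
[3] i3  ld.MEM  -- no-port MEM/MEM
[4] i4&i5  st.MEM+xor.ALU  -- dual
[5] i6&i7  mulh.MUL+add.ALU  -- dual
[6] i8&i9  mul.MUL+sll.ALU  -- dual
[7] i10&i11  add.ALU+ld.MEM  -- dual
[8] i12&i13  sub.ALU+st.MEM  -- dual

ISSUED = 6,7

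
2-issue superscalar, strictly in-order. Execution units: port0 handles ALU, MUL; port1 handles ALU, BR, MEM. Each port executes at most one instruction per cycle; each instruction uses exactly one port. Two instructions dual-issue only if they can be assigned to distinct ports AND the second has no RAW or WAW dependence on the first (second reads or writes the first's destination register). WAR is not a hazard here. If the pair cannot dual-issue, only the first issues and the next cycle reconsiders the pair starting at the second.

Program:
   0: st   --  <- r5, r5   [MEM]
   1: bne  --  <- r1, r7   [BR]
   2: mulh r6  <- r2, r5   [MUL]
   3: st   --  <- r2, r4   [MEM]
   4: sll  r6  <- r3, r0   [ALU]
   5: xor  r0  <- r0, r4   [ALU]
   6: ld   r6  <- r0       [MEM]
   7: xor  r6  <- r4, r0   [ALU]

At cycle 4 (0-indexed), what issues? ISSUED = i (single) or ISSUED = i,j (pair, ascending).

0. st @i0  | no-port MEM/BR
1. bne;mulh @i1+i2  | dual
2. st;sll @i3+i4  | dual
3. xor @i5  | RAW r0
4. ld @i6  | WAW r6
5. xor @i7  | tail

ISSUED = 6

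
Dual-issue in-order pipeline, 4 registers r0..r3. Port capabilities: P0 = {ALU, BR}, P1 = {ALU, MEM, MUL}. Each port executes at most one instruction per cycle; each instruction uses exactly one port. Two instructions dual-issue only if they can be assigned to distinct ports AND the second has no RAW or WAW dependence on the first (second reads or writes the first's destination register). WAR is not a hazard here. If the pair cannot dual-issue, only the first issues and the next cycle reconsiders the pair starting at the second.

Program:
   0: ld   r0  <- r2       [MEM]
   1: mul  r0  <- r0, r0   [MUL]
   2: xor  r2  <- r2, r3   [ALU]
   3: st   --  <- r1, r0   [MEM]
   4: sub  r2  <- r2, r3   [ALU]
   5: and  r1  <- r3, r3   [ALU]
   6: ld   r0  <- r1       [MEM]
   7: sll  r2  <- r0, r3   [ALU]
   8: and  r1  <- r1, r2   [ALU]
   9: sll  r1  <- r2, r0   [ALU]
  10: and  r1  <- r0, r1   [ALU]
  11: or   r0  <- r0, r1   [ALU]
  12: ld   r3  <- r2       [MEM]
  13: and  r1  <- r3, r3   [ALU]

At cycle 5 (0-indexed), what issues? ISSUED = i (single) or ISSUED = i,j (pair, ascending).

ISSUED = 7

0. ld @i0  | no-port MEM/MUL
1. mul/xor @i1,i2  | 2-wide
2. st/sub @i3,i4  | 2-wide
3. and @i5  | RAW r1
4. ld @i6  | RAW r0
5. sll @i7  | RAW r2
6. and @i8  | WAW r1
7. sll @i9  | RAW+WAW r1
8. and @i10  | RAW r1
9. or/ld @i11,i12  | 2-wide
10. and @i13  | tail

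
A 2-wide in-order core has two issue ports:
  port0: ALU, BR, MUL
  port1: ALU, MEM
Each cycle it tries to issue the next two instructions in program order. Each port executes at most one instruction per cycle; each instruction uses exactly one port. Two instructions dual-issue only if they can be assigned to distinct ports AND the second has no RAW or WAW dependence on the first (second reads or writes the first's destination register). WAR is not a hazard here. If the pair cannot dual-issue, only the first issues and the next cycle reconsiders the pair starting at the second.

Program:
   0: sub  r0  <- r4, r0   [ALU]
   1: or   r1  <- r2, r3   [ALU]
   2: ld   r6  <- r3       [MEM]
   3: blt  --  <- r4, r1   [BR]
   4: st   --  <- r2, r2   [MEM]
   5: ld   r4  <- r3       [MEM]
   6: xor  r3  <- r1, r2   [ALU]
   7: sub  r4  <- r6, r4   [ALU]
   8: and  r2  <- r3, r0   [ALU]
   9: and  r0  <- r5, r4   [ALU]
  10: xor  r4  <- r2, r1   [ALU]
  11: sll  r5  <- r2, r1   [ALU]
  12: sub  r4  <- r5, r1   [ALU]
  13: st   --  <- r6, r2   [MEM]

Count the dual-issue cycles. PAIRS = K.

PAIRS = 6

  cy0 -> i0/i1 (sub;or) 2-wide
  cy1 -> i2/i3 (ld;blt) 2-wide
  cy2 -> i4 (st) no-port MEM/MEM
  cy3 -> i5/i6 (ld;xor) 2-wide
  cy4 -> i7/i8 (sub;and) 2-wide
  cy5 -> i9/i10 (and;xor) 2-wide
  cy6 -> i11 (sll) RAW r5
  cy7 -> i12/i13 (sub;st) 2-wide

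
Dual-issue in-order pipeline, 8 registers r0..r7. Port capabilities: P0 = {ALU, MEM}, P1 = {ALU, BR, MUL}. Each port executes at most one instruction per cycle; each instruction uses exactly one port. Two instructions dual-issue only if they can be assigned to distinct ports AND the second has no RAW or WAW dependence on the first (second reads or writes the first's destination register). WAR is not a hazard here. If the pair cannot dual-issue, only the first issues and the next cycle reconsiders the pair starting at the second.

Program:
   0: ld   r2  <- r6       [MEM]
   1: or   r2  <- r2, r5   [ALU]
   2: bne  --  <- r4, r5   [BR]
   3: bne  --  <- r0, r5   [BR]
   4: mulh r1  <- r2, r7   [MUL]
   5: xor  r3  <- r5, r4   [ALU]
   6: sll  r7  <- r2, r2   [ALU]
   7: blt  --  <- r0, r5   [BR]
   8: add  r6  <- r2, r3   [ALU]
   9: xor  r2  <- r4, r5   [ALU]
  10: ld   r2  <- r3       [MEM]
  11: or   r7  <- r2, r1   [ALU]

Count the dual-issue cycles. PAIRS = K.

PAIRS = 4

#0 head=0: ld i0 RAW+WAW r2
#1 head=1: or;bne i1&i2 pair
#2 head=3: bne i3 no-port BR/MUL
#3 head=4: mulh;xor i4&i5 pair
#4 head=6: sll;blt i6&i7 pair
#5 head=8: add;xor i8&i9 pair
#6 head=10: ld i10 RAW r2
#7 head=11: or i11 tail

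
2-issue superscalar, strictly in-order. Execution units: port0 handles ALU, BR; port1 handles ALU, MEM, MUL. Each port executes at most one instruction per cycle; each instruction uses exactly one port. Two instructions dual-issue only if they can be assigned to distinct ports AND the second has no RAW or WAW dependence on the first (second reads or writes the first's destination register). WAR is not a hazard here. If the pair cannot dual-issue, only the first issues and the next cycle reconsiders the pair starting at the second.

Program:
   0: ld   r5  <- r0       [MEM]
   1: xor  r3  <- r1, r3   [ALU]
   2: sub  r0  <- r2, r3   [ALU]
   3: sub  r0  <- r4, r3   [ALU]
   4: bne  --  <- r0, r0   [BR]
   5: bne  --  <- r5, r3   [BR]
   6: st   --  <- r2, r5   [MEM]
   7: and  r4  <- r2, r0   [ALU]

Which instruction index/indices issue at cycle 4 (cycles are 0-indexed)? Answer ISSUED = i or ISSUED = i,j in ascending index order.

  cy0 -> i0&i1 (ld xor) 2-wide
  cy1 -> i2 (sub) WAW r0
  cy2 -> i3 (sub) RAW r0
  cy3 -> i4 (bne) no-port BR/BR
  cy4 -> i5&i6 (bne st) 2-wide
  cy5 -> i7 (and) tail

ISSUED = 5,6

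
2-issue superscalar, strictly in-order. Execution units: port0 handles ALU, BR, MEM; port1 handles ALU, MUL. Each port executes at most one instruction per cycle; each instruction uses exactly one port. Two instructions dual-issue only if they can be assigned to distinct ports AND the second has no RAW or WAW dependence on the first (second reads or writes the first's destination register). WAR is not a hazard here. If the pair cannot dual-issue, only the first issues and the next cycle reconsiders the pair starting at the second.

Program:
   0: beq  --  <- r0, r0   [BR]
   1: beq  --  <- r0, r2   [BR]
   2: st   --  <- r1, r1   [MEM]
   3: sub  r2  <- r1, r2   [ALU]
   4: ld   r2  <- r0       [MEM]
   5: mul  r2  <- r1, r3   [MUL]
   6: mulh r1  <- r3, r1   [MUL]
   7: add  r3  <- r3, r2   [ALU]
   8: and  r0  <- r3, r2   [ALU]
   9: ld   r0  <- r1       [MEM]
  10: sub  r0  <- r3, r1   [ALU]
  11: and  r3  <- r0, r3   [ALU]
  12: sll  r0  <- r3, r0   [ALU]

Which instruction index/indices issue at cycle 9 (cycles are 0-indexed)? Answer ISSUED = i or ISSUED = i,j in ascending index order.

ISSUED = 11

c0: i0 beq  no-port BR/BR
c1: i1 beq  no-port BR/MEM
c2: i2/i3 st sub  dual
c3: i4 ld  WAW r2
c4: i5 mul  no-port MUL/MUL
c5: i6/i7 mulh add  dual
c6: i8 and  WAW r0
c7: i9 ld  WAW r0
c8: i10 sub  RAW r0
c9: i11 and  RAW r3
c10: i12 sll  tail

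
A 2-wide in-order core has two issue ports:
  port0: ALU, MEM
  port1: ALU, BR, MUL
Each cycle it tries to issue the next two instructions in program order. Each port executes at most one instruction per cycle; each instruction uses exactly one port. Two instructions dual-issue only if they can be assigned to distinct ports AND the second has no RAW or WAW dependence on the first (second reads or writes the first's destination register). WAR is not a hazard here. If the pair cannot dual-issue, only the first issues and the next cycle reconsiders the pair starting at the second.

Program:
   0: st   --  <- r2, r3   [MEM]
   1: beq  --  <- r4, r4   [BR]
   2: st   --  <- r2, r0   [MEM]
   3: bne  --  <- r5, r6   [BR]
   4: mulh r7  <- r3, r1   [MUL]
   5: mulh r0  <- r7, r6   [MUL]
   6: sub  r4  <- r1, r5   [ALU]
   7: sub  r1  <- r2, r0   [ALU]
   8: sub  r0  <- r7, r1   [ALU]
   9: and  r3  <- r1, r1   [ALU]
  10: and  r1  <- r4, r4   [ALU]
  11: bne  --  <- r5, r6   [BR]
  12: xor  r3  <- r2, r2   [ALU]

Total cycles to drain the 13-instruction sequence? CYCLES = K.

CYCLES = 8

0. st.MEM+beq.BR @i0,i1  | 2-wide
1. st.MEM+bne.BR @i2,i3  | 2-wide
2. mulh.MUL @i4  | no-port MUL/MUL
3. mulh.MUL+sub.ALU @i5,i6  | 2-wide
4. sub.ALU @i7  | RAW r1
5. sub.ALU+and.ALU @i8,i9  | 2-wide
6. and.ALU+bne.BR @i10,i11  | 2-wide
7. xor.ALU @i12  | tail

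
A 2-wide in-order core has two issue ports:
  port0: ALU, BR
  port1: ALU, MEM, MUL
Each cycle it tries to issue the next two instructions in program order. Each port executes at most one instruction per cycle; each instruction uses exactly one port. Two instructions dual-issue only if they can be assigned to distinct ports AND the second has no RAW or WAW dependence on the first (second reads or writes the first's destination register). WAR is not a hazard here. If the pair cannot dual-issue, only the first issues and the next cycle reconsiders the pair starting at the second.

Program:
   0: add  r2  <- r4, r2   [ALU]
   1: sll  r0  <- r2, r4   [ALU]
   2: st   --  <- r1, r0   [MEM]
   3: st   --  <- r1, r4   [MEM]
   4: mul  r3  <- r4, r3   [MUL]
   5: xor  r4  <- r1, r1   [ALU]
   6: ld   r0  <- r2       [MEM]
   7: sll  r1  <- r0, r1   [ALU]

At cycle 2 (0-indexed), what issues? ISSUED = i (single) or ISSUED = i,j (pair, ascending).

ISSUED = 2

t=0 i0:add ; RAW r2
t=1 i1:sll ; RAW r0
t=2 i2:st ; no-port MEM/MEM
t=3 i3:st ; no-port MEM/MUL
t=4 i4&i5:mul;xor ; dual
t=5 i6:ld ; RAW r0
t=6 i7:sll ; tail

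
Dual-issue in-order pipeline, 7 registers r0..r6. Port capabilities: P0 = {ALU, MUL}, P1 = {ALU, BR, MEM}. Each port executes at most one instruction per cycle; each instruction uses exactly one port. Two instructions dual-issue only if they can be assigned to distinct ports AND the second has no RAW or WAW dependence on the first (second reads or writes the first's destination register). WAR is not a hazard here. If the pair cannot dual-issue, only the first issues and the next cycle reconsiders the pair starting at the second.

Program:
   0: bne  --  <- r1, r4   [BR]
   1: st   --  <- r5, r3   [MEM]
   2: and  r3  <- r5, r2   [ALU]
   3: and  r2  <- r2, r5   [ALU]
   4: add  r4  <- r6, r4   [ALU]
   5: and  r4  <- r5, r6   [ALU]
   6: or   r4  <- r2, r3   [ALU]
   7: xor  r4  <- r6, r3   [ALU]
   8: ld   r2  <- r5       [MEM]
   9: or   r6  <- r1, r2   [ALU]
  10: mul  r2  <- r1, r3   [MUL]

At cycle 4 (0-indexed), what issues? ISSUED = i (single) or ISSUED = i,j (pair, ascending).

[0] i0  bne.BR  -- no-port BR/MEM
[1] i1+i2  st.MEM+and.ALU  -- dual
[2] i3+i4  and.ALU+add.ALU  -- dual
[3] i5  and.ALU  -- WAW r4
[4] i6  or.ALU  -- WAW r4
[5] i7+i8  xor.ALU+ld.MEM  -- dual
[6] i9+i10  or.ALU+mul.MUL  -- dual

ISSUED = 6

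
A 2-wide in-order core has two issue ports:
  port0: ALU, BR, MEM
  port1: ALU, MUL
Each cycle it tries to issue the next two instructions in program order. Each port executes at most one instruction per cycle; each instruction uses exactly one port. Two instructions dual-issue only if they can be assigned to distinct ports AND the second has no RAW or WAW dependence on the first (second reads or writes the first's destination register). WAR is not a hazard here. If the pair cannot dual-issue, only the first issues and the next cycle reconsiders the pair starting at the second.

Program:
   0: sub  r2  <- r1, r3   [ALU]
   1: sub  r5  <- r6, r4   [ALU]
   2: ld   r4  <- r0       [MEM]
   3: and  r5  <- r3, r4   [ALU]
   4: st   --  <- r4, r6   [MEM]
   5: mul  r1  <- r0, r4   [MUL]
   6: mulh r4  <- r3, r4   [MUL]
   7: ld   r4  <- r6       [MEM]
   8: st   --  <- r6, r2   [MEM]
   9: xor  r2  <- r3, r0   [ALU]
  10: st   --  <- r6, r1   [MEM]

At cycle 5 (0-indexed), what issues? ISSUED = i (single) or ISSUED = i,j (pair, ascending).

ISSUED = 7

c0: i0,i1 sub.ALU/sub.ALU  pair
c1: i2 ld.MEM  RAW r4
c2: i3,i4 and.ALU/st.MEM  pair
c3: i5 mul.MUL  no-port MUL/MUL
c4: i6 mulh.MUL  WAW r4
c5: i7 ld.MEM  no-port MEM/MEM
c6: i8,i9 st.MEM/xor.ALU  pair
c7: i10 st.MEM  tail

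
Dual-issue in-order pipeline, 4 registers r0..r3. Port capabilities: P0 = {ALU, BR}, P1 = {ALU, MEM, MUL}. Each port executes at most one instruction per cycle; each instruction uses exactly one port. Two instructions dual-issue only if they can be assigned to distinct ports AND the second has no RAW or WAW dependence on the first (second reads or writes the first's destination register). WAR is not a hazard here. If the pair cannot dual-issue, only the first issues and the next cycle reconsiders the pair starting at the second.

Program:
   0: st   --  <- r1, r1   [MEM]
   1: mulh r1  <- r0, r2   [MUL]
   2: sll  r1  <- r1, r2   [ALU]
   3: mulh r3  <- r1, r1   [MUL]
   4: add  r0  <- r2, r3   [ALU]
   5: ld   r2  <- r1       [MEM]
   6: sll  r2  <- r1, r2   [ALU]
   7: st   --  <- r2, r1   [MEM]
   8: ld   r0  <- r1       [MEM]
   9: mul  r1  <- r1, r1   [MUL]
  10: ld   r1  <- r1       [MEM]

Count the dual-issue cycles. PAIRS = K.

  cy0 -> i0 (st) no-port MEM/MUL
  cy1 -> i1 (mulh) RAW+WAW r1
  cy2 -> i2 (sll) RAW r1
  cy3 -> i3 (mulh) RAW r3
  cy4 -> i4,i5 (add/ld) pair
  cy5 -> i6 (sll) RAW r2
  cy6 -> i7 (st) no-port MEM/MEM
  cy7 -> i8 (ld) no-port MEM/MUL
  cy8 -> i9 (mul) no-port MUL/MEM
  cy9 -> i10 (ld) tail

PAIRS = 1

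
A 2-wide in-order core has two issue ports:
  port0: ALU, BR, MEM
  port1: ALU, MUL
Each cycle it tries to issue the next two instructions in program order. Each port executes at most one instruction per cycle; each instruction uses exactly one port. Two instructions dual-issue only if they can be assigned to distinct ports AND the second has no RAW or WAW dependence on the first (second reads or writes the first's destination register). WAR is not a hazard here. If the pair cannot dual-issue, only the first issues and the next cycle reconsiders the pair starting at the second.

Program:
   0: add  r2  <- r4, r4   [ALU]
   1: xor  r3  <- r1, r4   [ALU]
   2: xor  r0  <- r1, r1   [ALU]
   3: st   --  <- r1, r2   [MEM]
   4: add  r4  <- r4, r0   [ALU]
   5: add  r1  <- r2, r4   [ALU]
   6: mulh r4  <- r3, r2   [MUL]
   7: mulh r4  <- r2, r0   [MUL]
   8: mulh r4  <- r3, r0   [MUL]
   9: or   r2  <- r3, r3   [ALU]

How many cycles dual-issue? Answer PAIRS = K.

t=0 i0,i1:add.ALU/xor.ALU ; dual
t=1 i2,i3:xor.ALU/st.MEM ; dual
t=2 i4:add.ALU ; RAW r4
t=3 i5,i6:add.ALU/mulh.MUL ; dual
t=4 i7:mulh.MUL ; no-port MUL/MUL
t=5 i8,i9:mulh.MUL/or.ALU ; dual

PAIRS = 4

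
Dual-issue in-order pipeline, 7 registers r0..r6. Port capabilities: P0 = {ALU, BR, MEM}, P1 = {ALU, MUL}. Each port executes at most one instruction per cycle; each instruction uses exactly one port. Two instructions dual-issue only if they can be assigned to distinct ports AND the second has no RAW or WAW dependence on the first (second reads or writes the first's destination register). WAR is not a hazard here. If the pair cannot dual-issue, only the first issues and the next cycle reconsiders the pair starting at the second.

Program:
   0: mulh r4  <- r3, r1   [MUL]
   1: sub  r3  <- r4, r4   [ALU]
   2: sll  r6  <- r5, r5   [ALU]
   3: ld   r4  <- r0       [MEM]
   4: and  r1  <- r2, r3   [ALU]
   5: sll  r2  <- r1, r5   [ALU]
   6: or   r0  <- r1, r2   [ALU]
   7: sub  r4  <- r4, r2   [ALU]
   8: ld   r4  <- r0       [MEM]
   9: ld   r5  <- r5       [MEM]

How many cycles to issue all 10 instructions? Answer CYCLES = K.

CYCLES = 7

0. mulh.MUL @i0  | RAW r4
1. sub.ALU;sll.ALU @i1&i2  | pair
2. ld.MEM;and.ALU @i3&i4  | pair
3. sll.ALU @i5  | RAW r2
4. or.ALU;sub.ALU @i6&i7  | pair
5. ld.MEM @i8  | no-port MEM/MEM
6. ld.MEM @i9  | tail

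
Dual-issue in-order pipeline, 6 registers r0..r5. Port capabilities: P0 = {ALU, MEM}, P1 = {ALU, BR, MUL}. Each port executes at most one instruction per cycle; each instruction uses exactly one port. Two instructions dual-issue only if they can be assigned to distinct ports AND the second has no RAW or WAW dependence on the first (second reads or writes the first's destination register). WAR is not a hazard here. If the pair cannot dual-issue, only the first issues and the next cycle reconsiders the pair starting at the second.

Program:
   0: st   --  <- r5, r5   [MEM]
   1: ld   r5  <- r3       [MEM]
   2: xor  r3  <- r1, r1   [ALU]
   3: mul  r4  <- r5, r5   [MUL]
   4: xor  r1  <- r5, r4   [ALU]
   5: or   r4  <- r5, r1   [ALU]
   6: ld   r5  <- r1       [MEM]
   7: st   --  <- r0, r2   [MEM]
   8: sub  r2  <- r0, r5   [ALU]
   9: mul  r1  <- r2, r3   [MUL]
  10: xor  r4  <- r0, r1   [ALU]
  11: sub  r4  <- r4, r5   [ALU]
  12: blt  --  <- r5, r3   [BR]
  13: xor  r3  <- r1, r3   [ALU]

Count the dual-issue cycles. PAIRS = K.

PAIRS = 4

t=0 i0:st.MEM ; no-port MEM/MEM
t=1 i1+i2:ld.MEM xor.ALU ; 2-wide
t=2 i3:mul.MUL ; RAW r4
t=3 i4:xor.ALU ; RAW r1
t=4 i5+i6:or.ALU ld.MEM ; 2-wide
t=5 i7+i8:st.MEM sub.ALU ; 2-wide
t=6 i9:mul.MUL ; RAW r1
t=7 i10:xor.ALU ; RAW+WAW r4
t=8 i11+i12:sub.ALU blt.BR ; 2-wide
t=9 i13:xor.ALU ; tail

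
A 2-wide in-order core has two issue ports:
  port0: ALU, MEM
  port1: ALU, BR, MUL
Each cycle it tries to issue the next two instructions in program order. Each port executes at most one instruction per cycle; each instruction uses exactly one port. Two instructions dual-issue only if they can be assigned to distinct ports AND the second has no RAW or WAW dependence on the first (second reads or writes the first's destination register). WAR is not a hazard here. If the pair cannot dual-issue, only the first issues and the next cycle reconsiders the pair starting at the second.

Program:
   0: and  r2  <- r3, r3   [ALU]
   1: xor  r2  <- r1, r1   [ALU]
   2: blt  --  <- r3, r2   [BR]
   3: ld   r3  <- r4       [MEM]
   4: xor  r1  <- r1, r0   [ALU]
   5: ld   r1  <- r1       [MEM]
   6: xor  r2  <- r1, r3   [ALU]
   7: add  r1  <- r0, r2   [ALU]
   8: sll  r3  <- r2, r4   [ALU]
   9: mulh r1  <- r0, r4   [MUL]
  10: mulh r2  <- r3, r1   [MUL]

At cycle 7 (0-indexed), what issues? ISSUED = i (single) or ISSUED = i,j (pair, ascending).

ISSUED = 9

  cy0 -> i0 (and) WAW r2
  cy1 -> i1 (xor) RAW r2
  cy2 -> i2,i3 (blt/ld) dual
  cy3 -> i4 (xor) RAW+WAW r1
  cy4 -> i5 (ld) RAW r1
  cy5 -> i6 (xor) RAW r2
  cy6 -> i7,i8 (add/sll) dual
  cy7 -> i9 (mulh) no-port MUL/MUL
  cy8 -> i10 (mulh) tail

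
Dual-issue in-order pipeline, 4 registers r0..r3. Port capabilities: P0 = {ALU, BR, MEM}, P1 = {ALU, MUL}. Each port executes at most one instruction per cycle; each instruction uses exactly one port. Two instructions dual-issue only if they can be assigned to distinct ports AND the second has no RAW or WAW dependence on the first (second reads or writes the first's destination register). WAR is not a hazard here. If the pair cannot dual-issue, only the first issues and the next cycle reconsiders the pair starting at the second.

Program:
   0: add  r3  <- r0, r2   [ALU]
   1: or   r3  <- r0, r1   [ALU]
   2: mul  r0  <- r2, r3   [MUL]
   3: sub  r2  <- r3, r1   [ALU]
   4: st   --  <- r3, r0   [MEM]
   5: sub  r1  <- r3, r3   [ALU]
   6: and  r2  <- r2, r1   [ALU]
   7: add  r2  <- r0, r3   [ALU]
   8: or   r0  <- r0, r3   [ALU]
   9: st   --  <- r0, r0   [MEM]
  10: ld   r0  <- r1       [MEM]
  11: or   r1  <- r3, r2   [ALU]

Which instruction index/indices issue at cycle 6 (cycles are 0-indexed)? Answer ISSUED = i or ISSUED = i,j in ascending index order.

t=0 i0:add.ALU ; WAW r3
t=1 i1:or.ALU ; RAW r3
t=2 i2&i3:mul.MUL+sub.ALU ; pair
t=3 i4&i5:st.MEM+sub.ALU ; pair
t=4 i6:and.ALU ; WAW r2
t=5 i7&i8:add.ALU+or.ALU ; pair
t=6 i9:st.MEM ; no-port MEM/MEM
t=7 i10&i11:ld.MEM+or.ALU ; pair

ISSUED = 9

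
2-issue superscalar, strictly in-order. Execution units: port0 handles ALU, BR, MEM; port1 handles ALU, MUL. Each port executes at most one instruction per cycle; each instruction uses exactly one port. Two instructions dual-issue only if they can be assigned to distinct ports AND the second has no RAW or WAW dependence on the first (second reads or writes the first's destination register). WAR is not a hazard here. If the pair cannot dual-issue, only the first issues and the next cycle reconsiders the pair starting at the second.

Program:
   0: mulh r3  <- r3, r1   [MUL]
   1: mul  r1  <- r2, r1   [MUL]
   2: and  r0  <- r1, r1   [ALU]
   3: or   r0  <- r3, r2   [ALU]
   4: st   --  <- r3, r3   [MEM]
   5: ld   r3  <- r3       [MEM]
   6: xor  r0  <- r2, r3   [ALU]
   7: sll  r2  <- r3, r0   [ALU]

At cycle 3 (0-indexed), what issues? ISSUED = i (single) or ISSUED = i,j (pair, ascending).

  cy0 -> i0 (mulh) no-port MUL/MUL
  cy1 -> i1 (mul) RAW r1
  cy2 -> i2 (and) WAW r0
  cy3 -> i3+i4 (or;st) 2-wide
  cy4 -> i5 (ld) RAW r3
  cy5 -> i6 (xor) RAW r0
  cy6 -> i7 (sll) tail

ISSUED = 3,4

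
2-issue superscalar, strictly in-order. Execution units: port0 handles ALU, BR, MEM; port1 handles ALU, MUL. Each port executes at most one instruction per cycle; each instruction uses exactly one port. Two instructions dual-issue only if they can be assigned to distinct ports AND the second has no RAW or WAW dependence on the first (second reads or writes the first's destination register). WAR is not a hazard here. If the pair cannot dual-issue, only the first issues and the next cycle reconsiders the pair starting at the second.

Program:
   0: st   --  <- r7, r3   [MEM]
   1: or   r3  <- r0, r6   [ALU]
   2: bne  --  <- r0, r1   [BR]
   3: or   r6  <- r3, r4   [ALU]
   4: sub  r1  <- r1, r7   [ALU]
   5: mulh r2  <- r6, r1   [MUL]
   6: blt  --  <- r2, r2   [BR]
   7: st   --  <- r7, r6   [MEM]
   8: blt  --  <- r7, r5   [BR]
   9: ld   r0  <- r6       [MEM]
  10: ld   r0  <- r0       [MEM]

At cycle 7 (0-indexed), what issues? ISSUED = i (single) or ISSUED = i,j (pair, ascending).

ISSUED = 9

[0] i0&i1  st.MEM+or.ALU  -- dual
[1] i2&i3  bne.BR+or.ALU  -- dual
[2] i4  sub.ALU  -- RAW r1
[3] i5  mulh.MUL  -- RAW r2
[4] i6  blt.BR  -- no-port BR/MEM
[5] i7  st.MEM  -- no-port MEM/BR
[6] i8  blt.BR  -- no-port BR/MEM
[7] i9  ld.MEM  -- no-port MEM/MEM
[8] i10  ld.MEM  -- tail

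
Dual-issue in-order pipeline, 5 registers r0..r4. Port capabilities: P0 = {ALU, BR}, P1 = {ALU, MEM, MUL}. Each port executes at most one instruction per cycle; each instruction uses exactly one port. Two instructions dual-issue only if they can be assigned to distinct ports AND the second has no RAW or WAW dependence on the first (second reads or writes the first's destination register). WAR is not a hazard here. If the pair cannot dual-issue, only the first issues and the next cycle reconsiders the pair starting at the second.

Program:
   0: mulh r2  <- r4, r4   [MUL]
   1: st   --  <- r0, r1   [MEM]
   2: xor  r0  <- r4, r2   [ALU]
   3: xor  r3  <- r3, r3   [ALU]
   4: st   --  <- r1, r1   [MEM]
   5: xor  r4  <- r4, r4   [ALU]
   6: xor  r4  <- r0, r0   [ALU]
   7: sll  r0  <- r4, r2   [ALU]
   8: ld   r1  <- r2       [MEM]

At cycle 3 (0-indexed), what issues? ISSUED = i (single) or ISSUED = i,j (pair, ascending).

ISSUED = 5

0. mulh @i0  | no-port MUL/MEM
1. st;xor @i1&i2  | dual
2. xor;st @i3&i4  | dual
3. xor @i5  | WAW r4
4. xor @i6  | RAW r4
5. sll;ld @i7&i8  | dual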